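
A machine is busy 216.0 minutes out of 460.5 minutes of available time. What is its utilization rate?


Utilization = busy / total × 100
= 216.0 / 460.5 × 100
= 46.9%


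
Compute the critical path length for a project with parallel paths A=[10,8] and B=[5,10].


Path A: 10 + 8 = 18
Path B: 5 + 10 = 15
Critical path = longest = max(18, 15)
= 18 (Path A)


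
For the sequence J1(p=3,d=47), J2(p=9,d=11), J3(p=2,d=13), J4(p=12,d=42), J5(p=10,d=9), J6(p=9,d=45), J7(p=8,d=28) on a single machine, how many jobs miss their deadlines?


Completion vs due date:
  J1: C=3, d=47 → on time
  J2: C=12, d=11 → TARDY
  J3: C=14, d=13 → TARDY
  J4: C=26, d=42 → on time
  J5: C=36, d=9 → TARDY
  J6: C=45, d=45 → on time
  J7: C=53, d=28 → TARDY
Tardy jobs: J2, J3, J5, J7
Count = 4


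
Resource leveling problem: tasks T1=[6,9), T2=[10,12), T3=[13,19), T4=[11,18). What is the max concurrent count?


Check each time point for overlaps:
  t=11: 2 tasks active (T2, T4)
Max concurrent = 2


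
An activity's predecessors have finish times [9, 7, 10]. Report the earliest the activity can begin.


ES = max of all predecessor completion times
Predecessors: [9, 7, 10]
ES = max(9, 7, 10)
= 10


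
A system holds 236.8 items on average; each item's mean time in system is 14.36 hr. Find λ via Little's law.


Little's law: L = λW → λ = L / W
= 236.8 / 14.36
= 16.49 per hour


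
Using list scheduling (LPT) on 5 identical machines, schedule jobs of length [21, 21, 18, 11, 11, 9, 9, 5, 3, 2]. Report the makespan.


Jobs (LPT sorted): [21, 21, 18, 11, 11, 9, 9, 5, 3, 2]
Machines: 5
  J=21 → Machine 1 (load: 0+21=21)
  J=21 → Machine 2 (load: 0+21=21)
  J=18 → Machine 3 (load: 0+18=18)
  J=11 → Machine 4 (load: 0+11=11)
  J=11 → Machine 5 (load: 0+11=11)
  J=9 → Machine 4 (load: 11+9=20)
  J=9 → Machine 5 (load: 11+9=20)
  J=5 → Machine 3 (load: 18+5=23)
  J=3 → Machine 4 (load: 20+3=23)
  J=2 → Machine 5 (load: 20+2=22)
Machine loads: [21, 21, 23, 23, 22]
Makespan = max = 23 time units


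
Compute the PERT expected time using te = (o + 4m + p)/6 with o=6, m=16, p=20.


te = (o + 4m + p) / 6
= (6 + 4×16 + 20) / 6
= (6 + 64 + 20) / 6
= 90 / 6
= 15.00


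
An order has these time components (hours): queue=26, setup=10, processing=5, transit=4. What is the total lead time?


Lead time = queue + setup + processing + transit
= 26 + 10 + 5 + 4
= 45 hours


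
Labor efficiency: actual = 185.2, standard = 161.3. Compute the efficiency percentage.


Efficiency = (actual / standard) × 100
= (185.2 / 161.3) × 100
= 114.8%


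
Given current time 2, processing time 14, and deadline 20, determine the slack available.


Slack = due - current_time - processing
= 20 - 2 - 14
= 4


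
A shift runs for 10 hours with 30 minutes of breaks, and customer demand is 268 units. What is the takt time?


Available = 10×60 - 30 = 570 min
Takt time = 570 / 268
= 2.13 min/unit


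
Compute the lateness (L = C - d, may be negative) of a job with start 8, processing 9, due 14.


Completion = 8 + 9 = 17
Lateness = C - d = 17 - 14
= 3


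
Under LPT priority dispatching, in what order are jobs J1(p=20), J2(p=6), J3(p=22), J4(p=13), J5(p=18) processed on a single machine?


LPT: sort by longest processing time first
  J3: p=22
  J1: p=20
  J5: p=18
  J4: p=13
  J2: p=6
Order: J3 → J1 → J5 → J4 → J2


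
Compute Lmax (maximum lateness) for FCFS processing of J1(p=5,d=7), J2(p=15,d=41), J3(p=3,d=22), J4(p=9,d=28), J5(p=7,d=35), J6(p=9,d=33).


Lateness per job (L = C - d):
  J1: C=5, d=7, L=-2
  J2: C=20, d=41, L=-21
  J3: C=23, d=22, L=1
  J4: C=32, d=28, L=4
  J5: C=39, d=35, L=4
  J6: C=48, d=33, L=15
Lmax = max(-2, -21, 1, 4, 4, 15)
= 15


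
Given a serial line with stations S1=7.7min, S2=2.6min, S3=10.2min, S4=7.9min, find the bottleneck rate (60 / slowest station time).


Bottleneck = longest station time
Station times: [7.7, 2.6, 10.2, 7.9]
Max = 10.2 min
Rate = 60 / 10.2
= 5.88 units/hour (bottleneck: 10.2min)


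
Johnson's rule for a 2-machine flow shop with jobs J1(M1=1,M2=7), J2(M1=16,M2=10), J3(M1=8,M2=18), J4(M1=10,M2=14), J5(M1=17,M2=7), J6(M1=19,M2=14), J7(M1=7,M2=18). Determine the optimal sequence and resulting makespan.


Johnson's rule:
Group 1 (M1≤M2, sort by M1): ['J1', 'J7', 'J3', 'J4']
Group 2 (M1>M2, sort desc M2): ['J6', 'J2', 'J5']
Sequence: J1 → J7 → J3 → J4 → J6 → J2 → J5
Makespan calculation:
  J1: M1 done=1, M2 done=8
  J7: M1 done=8, M2 done=26
  J3: M1 done=16, M2 done=44
  J4: M1 done=26, M2 done=58
  J6: M1 done=45, M2 done=72
  J2: M1 done=61, M2 done=82
  J5: M1 done=78, M2 done=89
= Sequence: J1 → J7 → J3 → J4 → J6 → J2 → J5, Makespan: 89


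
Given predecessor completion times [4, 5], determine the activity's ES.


ES = max of all predecessor completion times
Predecessors: [4, 5]
ES = max(4, 5)
= 5


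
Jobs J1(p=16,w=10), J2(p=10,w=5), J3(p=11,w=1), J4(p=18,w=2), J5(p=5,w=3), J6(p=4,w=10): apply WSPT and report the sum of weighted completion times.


WSPT order (by p/w): J6 → J1 → J5 → J2 → J4 → J3
  J6: C=4, w·C=10×4=40
  J1: C=20, w·C=10×20=200
  J5: C=25, w·C=3×25=75
  J2: C=35, w·C=5×35=175
  J4: C=53, w·C=2×53=106
  J3: C=64, w·C=1×64=64
Σ w·C = 660
= 660


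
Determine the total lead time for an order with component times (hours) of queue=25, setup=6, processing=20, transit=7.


Lead time = queue + setup + processing + transit
= 25 + 6 + 20 + 7
= 58 hours


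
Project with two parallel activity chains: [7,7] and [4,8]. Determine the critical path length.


Path A: 7 + 7 = 14
Path B: 4 + 8 = 12
Critical path = longest = max(14, 12)
= 14 (Path A)


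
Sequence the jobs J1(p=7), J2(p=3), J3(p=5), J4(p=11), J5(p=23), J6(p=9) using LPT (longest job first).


LPT: sort by longest processing time first
  J5: p=23
  J4: p=11
  J6: p=9
  J1: p=7
  J3: p=5
  J2: p=3
Order: J5 → J4 → J6 → J1 → J3 → J2


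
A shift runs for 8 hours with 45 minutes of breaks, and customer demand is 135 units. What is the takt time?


Available = 8×60 - 45 = 435 min
Takt time = 435 / 135
= 3.22 min/unit


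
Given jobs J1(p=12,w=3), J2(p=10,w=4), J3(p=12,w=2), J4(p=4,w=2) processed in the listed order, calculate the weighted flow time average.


Completion times:
  J1: C=12, w×C=3×12=36
  J2: C=22, w×C=4×22=88
  J3: C=34, w×C=2×34=68
  J4: C=38, w×C=2×38=76
Sum w×C = 268
Sum w = 11
Weighted avg = 268/11
= 24.36


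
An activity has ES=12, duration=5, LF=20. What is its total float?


EF = ES + duration = 12 + 5 = 17
LS = LF - duration = 20 - 5 = 15
Total Float = LF - EF = 20 - 17
(or LS - ES = 15 - 12)
= 3


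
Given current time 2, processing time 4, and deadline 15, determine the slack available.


Slack = due - current_time - processing
= 15 - 2 - 4
= 9


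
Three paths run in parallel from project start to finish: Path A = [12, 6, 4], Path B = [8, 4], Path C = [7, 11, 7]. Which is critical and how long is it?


Path A: 12 + 6 + 4 = 22
Path B: 8 + 4 = 12
Path C: 7 + 11 + 7 = 25
Critical path = longest = max(22, 12, 25)
= 25 (Path C)


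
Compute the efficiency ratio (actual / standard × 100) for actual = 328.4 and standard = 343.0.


Efficiency = (actual / standard) × 100
= (328.4 / 343.0) × 100
= 95.7%


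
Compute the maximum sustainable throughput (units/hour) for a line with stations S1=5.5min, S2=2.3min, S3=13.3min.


Bottleneck = longest station time
Station times: [5.5, 2.3, 13.3]
Max = 13.3 min
Rate = 60 / 13.3
= 4.51 units/hour (bottleneck: 13.3min)


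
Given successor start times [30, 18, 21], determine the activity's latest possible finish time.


LF = min of all successor start times
Successors start at: [30, 18, 21]
LF = min(30, 18, 21)
= 18


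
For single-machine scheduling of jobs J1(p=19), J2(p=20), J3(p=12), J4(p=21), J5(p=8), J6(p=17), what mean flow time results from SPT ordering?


SPT order: J5 → J3 → J6 → J1 → J2 → J4
Completion times:
  J5: C=8
  J3: C=20
  J6: C=37
  J1: C=56
  J2: C=76
  J4: C=97
Sum = 294, n = 6
Mean flow = 294/6
= 49.00


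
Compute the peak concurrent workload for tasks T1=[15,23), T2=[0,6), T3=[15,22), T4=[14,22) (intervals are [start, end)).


Check each time point for overlaps:
  t=15: 3 tasks active (T1, T3, T4)
Max concurrent = 3


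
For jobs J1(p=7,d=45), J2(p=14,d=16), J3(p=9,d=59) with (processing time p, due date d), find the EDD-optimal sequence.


EDD: sort by earliest due date
  J2: d=16, p=14
  J1: d=45, p=7
  J3: d=59, p=9
Order: J2 → J1 → J3


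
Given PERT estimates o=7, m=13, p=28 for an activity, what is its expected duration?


te = (o + 4m + p) / 6
= (7 + 4×13 + 28) / 6
= (7 + 52 + 28) / 6
= 87 / 6
= 14.50


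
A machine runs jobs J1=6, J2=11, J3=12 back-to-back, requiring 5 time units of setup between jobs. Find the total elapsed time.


Makespan = Σ processing + (n-1) × setup
= (6 + 11 + 12) + (3-1)×5
= 29 + 10
= 39 time units


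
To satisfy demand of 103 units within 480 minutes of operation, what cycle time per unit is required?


Cycle time = available time / demand
= 480 / 103
= 4.66 min/unit


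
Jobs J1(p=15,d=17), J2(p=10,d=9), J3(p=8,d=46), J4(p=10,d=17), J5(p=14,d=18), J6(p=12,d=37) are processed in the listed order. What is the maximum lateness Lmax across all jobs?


Lateness per job (L = C - d):
  J1: C=15, d=17, L=-2
  J2: C=25, d=9, L=16
  J3: C=33, d=46, L=-13
  J4: C=43, d=17, L=26
  J5: C=57, d=18, L=39
  J6: C=69, d=37, L=32
Lmax = max(-2, 16, -13, 26, 39, 32)
= 39


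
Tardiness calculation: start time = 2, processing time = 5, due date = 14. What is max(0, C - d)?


Completion = start + processing = 2 + 5 = 7
Tardiness = max(0, C - d) = max(0, 7 - 14)
= max(0, -7)
= 0


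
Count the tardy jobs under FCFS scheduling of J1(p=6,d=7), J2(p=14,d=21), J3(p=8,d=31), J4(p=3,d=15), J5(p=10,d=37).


Completion vs due date:
  J1: C=6, d=7 → on time
  J2: C=20, d=21 → on time
  J3: C=28, d=31 → on time
  J4: C=31, d=15 → TARDY
  J5: C=41, d=37 → TARDY
Tardy jobs: J4, J5
Count = 2


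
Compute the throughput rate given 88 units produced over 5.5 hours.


Throughput = units / time
= 88 / 5.5
= 16.0 units/hour


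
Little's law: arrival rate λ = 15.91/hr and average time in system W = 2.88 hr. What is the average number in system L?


Little's law: L = λ × W
= 15.91 × 2.88
= 45.82


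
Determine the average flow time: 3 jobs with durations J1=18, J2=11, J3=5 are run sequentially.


Completion times:
  J1: completes at 18
  J2: completes at 29
  J3: completes at 34
Sum = 81
Average = 81/3
= 27.00


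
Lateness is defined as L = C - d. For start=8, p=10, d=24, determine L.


Completion = 8 + 10 = 18
Lateness = C - d = 18 - 24
= -6


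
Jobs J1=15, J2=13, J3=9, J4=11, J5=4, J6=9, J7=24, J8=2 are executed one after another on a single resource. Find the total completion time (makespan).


Sequential makespan: sum all processing times
= 15 + 13 + 9 + 11 + 4 + 9 + 24 + 2
= 87 time units


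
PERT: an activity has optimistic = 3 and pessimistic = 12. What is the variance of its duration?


σ² = ((p - o) / 6)² = (p - o)² / 36
= (12 - 3)² / 36
= 9² / 36
= 81 / 36
= 2.2500


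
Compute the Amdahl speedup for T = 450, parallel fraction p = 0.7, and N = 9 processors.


Amdahl's law: T_p = T × ((1-p) + p/N)
= 450 × ((1-0.7) + 0.7/9)
= 450 × (0.30 + 0.0778)
= 450 × 0.3778
= 170.00
Speedup = 450/170.00
= 2.65×


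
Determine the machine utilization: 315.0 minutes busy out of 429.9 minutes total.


Utilization = busy / total × 100
= 315.0 / 429.9 × 100
= 73.3%


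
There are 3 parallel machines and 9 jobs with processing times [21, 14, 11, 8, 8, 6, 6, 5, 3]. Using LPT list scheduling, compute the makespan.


Jobs (LPT sorted): [21, 14, 11, 8, 8, 6, 6, 5, 3]
Machines: 3
  J=21 → Machine 1 (load: 0+21=21)
  J=14 → Machine 2 (load: 0+14=14)
  J=11 → Machine 3 (load: 0+11=11)
  J=8 → Machine 3 (load: 11+8=19)
  J=8 → Machine 2 (load: 14+8=22)
  J=6 → Machine 3 (load: 19+6=25)
  J=6 → Machine 1 (load: 21+6=27)
  J=5 → Machine 2 (load: 22+5=27)
  J=3 → Machine 3 (load: 25+3=28)
Machine loads: [27, 27, 28]
Makespan = max = 28 time units


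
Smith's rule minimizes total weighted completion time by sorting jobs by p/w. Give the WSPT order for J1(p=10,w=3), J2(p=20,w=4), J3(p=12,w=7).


WSPT (Smith's rule): sort by p/w ascending
  J3: p/w = 12/7 = 1.714
  J1: p/w = 10/3 = 3.333
  J2: p/w = 20/4 = 5.000
Order: J3 → J1 → J2


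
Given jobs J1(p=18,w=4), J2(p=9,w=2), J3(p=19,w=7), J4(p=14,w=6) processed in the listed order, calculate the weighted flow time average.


Completion times:
  J1: C=18, w×C=4×18=72
  J2: C=27, w×C=2×27=54
  J3: C=46, w×C=7×46=322
  J4: C=60, w×C=6×60=360
Sum w×C = 808
Sum w = 19
Weighted avg = 808/19
= 42.53


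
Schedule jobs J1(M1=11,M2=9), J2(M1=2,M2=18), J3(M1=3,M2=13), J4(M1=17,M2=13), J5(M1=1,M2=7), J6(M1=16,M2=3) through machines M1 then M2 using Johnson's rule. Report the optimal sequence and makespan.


Johnson's rule:
Group 1 (M1≤M2, sort by M1): ['J5', 'J2', 'J3']
Group 2 (M1>M2, sort desc M2): ['J4', 'J1', 'J6']
Sequence: J5 → J2 → J3 → J4 → J1 → J6
Makespan calculation:
  J5: M1 done=1, M2 done=8
  J2: M1 done=3, M2 done=26
  J3: M1 done=6, M2 done=39
  J4: M1 done=23, M2 done=52
  J1: M1 done=34, M2 done=61
  J6: M1 done=50, M2 done=64
= Sequence: J5 → J2 → J3 → J4 → J1 → J6, Makespan: 64


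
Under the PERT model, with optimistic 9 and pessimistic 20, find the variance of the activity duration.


σ² = ((p - o) / 6)² = (p - o)² / 36
= (20 - 9)² / 36
= 11² / 36
= 121 / 36
= 3.3611


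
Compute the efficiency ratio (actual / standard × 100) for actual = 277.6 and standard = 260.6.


Efficiency = (actual / standard) × 100
= (277.6 / 260.6) × 100
= 106.5%


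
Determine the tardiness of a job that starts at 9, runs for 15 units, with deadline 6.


Completion = start + processing = 9 + 15 = 24
Tardiness = max(0, C - d) = max(0, 24 - 6)
= max(0, 18)
= 18


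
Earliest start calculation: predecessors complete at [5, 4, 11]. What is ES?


ES = max of all predecessor completion times
Predecessors: [5, 4, 11]
ES = max(5, 4, 11)
= 11


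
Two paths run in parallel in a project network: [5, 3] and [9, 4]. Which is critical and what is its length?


Path A: 5 + 3 = 8
Path B: 9 + 4 = 13
Critical path = longest = max(8, 13)
= 13 (Path B)


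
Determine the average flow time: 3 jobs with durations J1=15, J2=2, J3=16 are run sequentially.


Completion times:
  J1: completes at 15
  J2: completes at 17
  J3: completes at 33
Sum = 65
Average = 65/3
= 21.67


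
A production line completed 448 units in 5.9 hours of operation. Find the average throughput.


Throughput = units / time
= 448 / 5.9
= 75.9 units/hour


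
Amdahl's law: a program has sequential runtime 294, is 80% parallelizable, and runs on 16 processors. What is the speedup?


Amdahl's law: T_p = T × ((1-p) + p/N)
= 294 × ((1-0.8) + 0.8/16)
= 294 × (0.20 + 0.0500)
= 294 × 0.2500
= 73.50
Speedup = 294/73.50
= 4.00×


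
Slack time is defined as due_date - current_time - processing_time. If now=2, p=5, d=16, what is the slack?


Slack = due - current_time - processing
= 16 - 2 - 5
= 9


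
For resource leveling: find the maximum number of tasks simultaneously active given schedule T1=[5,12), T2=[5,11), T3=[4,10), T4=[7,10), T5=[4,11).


Check each time point for overlaps:
  t=7: 5 tasks active (T1, T2, T3, T4, T5)
Max concurrent = 5


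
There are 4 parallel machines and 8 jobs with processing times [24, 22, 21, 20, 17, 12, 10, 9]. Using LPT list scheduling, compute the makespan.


Jobs (LPT sorted): [24, 22, 21, 20, 17, 12, 10, 9]
Machines: 4
  J=24 → Machine 1 (load: 0+24=24)
  J=22 → Machine 2 (load: 0+22=22)
  J=21 → Machine 3 (load: 0+21=21)
  J=20 → Machine 4 (load: 0+20=20)
  J=17 → Machine 4 (load: 20+17=37)
  J=12 → Machine 3 (load: 21+12=33)
  J=10 → Machine 2 (load: 22+10=32)
  J=9 → Machine 1 (load: 24+9=33)
Machine loads: [33, 32, 33, 37]
Makespan = max = 37 time units


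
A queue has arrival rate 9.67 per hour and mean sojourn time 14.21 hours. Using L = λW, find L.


Little's law: L = λ × W
= 9.67 × 14.21
= 137.41


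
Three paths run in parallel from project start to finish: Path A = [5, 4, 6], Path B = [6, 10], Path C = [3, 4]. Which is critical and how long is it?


Path A: 5 + 4 + 6 = 15
Path B: 6 + 10 = 16
Path C: 3 + 4 = 7
Critical path = longest = max(15, 16, 7)
= 16 (Path B)


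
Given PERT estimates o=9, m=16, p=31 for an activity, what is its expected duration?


te = (o + 4m + p) / 6
= (9 + 4×16 + 31) / 6
= (9 + 64 + 31) / 6
= 104 / 6
= 17.33


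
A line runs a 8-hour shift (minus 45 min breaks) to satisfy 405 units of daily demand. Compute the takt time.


Available = 8×60 - 45 = 435 min
Takt time = 435 / 405
= 1.07 min/unit


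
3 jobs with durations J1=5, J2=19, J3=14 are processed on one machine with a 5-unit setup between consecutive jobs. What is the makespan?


Makespan = Σ processing + (n-1) × setup
= (5 + 19 + 14) + (3-1)×5
= 38 + 10
= 48 time units


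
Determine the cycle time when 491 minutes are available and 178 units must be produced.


Cycle time = available time / demand
= 491 / 178
= 2.76 min/unit


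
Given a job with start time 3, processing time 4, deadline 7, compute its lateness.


Completion = 3 + 4 = 7
Lateness = C - d = 7 - 7
= 0


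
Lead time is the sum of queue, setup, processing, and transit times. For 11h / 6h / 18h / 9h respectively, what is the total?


Lead time = queue + setup + processing + transit
= 11 + 6 + 18 + 9
= 44 hours


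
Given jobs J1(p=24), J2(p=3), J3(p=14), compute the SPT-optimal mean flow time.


SPT order: J2 → J3 → J1
Completion times:
  J2: C=3
  J3: C=17
  J1: C=41
Sum = 61, n = 3
Mean flow = 61/3
= 20.33


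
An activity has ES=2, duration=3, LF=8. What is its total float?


EF = ES + duration = 2 + 3 = 5
LS = LF - duration = 8 - 3 = 5
Total Float = LF - EF = 8 - 5
(or LS - ES = 5 - 2)
= 3


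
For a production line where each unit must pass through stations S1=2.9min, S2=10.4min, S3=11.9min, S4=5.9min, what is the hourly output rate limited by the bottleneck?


Bottleneck = longest station time
Station times: [2.9, 10.4, 11.9, 5.9]
Max = 11.9 min
Rate = 60 / 11.9
= 5.04 units/hour (bottleneck: 11.9min)


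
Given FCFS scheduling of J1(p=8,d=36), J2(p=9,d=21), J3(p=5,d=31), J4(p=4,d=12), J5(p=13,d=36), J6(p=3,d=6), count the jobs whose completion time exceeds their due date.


Completion vs due date:
  J1: C=8, d=36 → on time
  J2: C=17, d=21 → on time
  J3: C=22, d=31 → on time
  J4: C=26, d=12 → TARDY
  J5: C=39, d=36 → TARDY
  J6: C=42, d=6 → TARDY
Tardy jobs: J4, J5, J6
Count = 3


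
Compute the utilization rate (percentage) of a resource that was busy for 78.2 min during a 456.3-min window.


Utilization = busy / total × 100
= 78.2 / 456.3 × 100
= 17.1%


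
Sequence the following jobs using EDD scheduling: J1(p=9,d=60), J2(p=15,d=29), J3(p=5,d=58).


EDD: sort by earliest due date
  J2: d=29, p=15
  J3: d=58, p=5
  J1: d=60, p=9
Order: J2 → J3 → J1


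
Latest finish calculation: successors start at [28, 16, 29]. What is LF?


LF = min of all successor start times
Successors start at: [28, 16, 29]
LF = min(28, 16, 29)
= 16


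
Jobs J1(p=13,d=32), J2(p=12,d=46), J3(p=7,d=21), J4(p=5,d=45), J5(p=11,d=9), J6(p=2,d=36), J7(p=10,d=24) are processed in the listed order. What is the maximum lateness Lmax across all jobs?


Lateness per job (L = C - d):
  J1: C=13, d=32, L=-19
  J2: C=25, d=46, L=-21
  J3: C=32, d=21, L=11
  J4: C=37, d=45, L=-8
  J5: C=48, d=9, L=39
  J6: C=50, d=36, L=14
  J7: C=60, d=24, L=36
Lmax = max(-19, -21, 11, -8, 39, 14, 36)
= 39


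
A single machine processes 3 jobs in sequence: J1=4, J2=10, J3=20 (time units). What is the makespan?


Sequential makespan: sum all processing times
= 4 + 10 + 20
= 34 time units


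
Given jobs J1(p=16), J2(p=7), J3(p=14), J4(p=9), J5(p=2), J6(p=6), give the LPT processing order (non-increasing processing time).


LPT: sort by longest processing time first
  J1: p=16
  J3: p=14
  J4: p=9
  J2: p=7
  J6: p=6
  J5: p=2
Order: J1 → J3 → J4 → J2 → J6 → J5


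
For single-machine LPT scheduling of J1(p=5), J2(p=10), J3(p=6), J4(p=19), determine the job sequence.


LPT: sort by longest processing time first
  J4: p=19
  J2: p=10
  J3: p=6
  J1: p=5
Order: J4 → J2 → J3 → J1


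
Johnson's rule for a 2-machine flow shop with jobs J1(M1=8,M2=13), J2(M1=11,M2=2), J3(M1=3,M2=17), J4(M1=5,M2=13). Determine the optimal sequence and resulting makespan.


Johnson's rule:
Group 1 (M1≤M2, sort by M1): ['J3', 'J4', 'J1']
Group 2 (M1>M2, sort desc M2): ['J2']
Sequence: J3 → J4 → J1 → J2
Makespan calculation:
  J3: M1 done=3, M2 done=20
  J4: M1 done=8, M2 done=33
  J1: M1 done=16, M2 done=46
  J2: M1 done=27, M2 done=48
= Sequence: J3 → J4 → J1 → J2, Makespan: 48


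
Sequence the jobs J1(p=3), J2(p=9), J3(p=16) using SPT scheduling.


SPT: sort by shortest processing time
  J1: p=3
  J2: p=9
  J3: p=16
Order: J1 → J2 → J3


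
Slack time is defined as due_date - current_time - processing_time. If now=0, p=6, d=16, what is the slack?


Slack = due - current_time - processing
= 16 - 0 - 6
= 10


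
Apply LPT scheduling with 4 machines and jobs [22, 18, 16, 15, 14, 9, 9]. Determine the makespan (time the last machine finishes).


Jobs (LPT sorted): [22, 18, 16, 15, 14, 9, 9]
Machines: 4
  J=22 → Machine 1 (load: 0+22=22)
  J=18 → Machine 2 (load: 0+18=18)
  J=16 → Machine 3 (load: 0+16=16)
  J=15 → Machine 4 (load: 0+15=15)
  J=14 → Machine 4 (load: 15+14=29)
  J=9 → Machine 3 (load: 16+9=25)
  J=9 → Machine 2 (load: 18+9=27)
Machine loads: [22, 27, 25, 29]
Makespan = max = 29 time units


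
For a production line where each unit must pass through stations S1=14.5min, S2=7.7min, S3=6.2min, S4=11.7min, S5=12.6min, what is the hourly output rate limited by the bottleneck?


Bottleneck = longest station time
Station times: [14.5, 7.7, 6.2, 11.7, 12.6]
Max = 14.5 min
Rate = 60 / 14.5
= 4.14 units/hour (bottleneck: 14.5min)


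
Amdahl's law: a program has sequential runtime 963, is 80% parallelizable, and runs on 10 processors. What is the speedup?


Amdahl's law: T_p = T × ((1-p) + p/N)
= 963 × ((1-0.8) + 0.8/10)
= 963 × (0.20 + 0.0800)
= 963 × 0.2800
= 269.64
Speedup = 963/269.64
= 3.57×


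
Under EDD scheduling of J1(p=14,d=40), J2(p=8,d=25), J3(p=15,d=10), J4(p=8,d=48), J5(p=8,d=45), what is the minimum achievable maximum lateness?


EDD order: J3 → J2 → J1 → J5 → J4
Completion and lateness:
  J3: C=15, d=10, L=15-10=5
  J2: C=23, d=25, L=23-25=-2
  J1: C=37, d=40, L=37-40=-3
  J5: C=45, d=45, L=45-45=0
  J4: C=53, d=48, L=53-48=5
Lmax = max(5, -2, -3, 0, 5)
= 5


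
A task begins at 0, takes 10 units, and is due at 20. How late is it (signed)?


Completion = 0 + 10 = 10
Lateness = C - d = 10 - 20
= -10


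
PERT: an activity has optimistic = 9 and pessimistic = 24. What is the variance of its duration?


σ² = ((p - o) / 6)² = (p - o)² / 36
= (24 - 9)² / 36
= 15² / 36
= 225 / 36
= 6.2500


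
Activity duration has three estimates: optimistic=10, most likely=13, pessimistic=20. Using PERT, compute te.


te = (o + 4m + p) / 6
= (10 + 4×13 + 20) / 6
= (10 + 52 + 20) / 6
= 82 / 6
= 13.67


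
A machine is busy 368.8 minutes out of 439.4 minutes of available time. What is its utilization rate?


Utilization = busy / total × 100
= 368.8 / 439.4 × 100
= 83.9%


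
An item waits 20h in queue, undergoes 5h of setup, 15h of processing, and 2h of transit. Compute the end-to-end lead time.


Lead time = queue + setup + processing + transit
= 20 + 5 + 15 + 2
= 42 hours


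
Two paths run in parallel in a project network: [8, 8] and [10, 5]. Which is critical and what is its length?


Path A: 8 + 8 = 16
Path B: 10 + 5 = 15
Critical path = longest = max(16, 15)
= 16 (Path A)


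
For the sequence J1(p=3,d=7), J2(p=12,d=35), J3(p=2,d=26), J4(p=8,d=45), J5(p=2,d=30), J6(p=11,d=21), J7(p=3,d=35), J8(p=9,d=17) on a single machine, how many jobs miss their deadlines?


Completion vs due date:
  J1: C=3, d=7 → on time
  J2: C=15, d=35 → on time
  J3: C=17, d=26 → on time
  J4: C=25, d=45 → on time
  J5: C=27, d=30 → on time
  J6: C=38, d=21 → TARDY
  J7: C=41, d=35 → TARDY
  J8: C=50, d=17 → TARDY
Tardy jobs: J6, J7, J8
Count = 3


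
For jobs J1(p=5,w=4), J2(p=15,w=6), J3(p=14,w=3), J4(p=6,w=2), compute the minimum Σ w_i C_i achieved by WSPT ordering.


WSPT order (by p/w): J1 → J2 → J4 → J3
  J1: C=5, w·C=4×5=20
  J2: C=20, w·C=6×20=120
  J4: C=26, w·C=2×26=52
  J3: C=40, w·C=3×40=120
Σ w·C = 312
= 312


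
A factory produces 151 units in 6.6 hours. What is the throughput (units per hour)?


Throughput = units / time
= 151 / 6.6
= 22.9 units/hour


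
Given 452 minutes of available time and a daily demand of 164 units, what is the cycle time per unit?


Cycle time = available time / demand
= 452 / 164
= 2.76 min/unit


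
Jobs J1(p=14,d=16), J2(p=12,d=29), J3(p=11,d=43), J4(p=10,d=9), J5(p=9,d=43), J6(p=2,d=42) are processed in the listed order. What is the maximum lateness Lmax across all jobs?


Lateness per job (L = C - d):
  J1: C=14, d=16, L=-2
  J2: C=26, d=29, L=-3
  J3: C=37, d=43, L=-6
  J4: C=47, d=9, L=38
  J5: C=56, d=43, L=13
  J6: C=58, d=42, L=16
Lmax = max(-2, -3, -6, 38, 13, 16)
= 38


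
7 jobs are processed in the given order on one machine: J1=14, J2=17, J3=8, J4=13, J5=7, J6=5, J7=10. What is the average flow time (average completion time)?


Completion times:
  J1: completes at 14
  J2: completes at 31
  J3: completes at 39
  J4: completes at 52
  J5: completes at 59
  J6: completes at 64
  J7: completes at 74
Sum = 333
Average = 333/7
= 47.57


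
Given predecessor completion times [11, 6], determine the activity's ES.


ES = max of all predecessor completion times
Predecessors: [11, 6]
ES = max(11, 6)
= 11


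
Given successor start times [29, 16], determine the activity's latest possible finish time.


LF = min of all successor start times
Successors start at: [29, 16]
LF = min(29, 16)
= 16


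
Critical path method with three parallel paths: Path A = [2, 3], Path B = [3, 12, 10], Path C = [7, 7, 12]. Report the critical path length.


Path A: 2 + 3 = 5
Path B: 3 + 12 + 10 = 25
Path C: 7 + 7 + 12 = 26
Critical path = longest = max(5, 25, 26)
= 26 (Path C)


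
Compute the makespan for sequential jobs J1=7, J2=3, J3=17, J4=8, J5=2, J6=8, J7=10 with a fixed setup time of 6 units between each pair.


Makespan = Σ processing + (n-1) × setup
= (7 + 3 + 17 + 8 + 2 + 8 + 10) + (7-1)×6
= 55 + 36
= 91 time units


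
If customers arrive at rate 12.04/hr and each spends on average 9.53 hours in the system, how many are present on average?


Little's law: L = λ × W
= 12.04 × 9.53
= 114.74


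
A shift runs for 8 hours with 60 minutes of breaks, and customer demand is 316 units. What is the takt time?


Available = 8×60 - 60 = 420 min
Takt time = 420 / 316
= 1.33 min/unit


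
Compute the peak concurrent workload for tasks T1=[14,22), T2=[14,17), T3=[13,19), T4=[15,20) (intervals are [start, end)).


Check each time point for overlaps:
  t=15: 4 tasks active (T1, T2, T3, T4)
Max concurrent = 4


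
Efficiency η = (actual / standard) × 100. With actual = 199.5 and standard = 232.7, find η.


Efficiency = (actual / standard) × 100
= (199.5 / 232.7) × 100
= 85.7%


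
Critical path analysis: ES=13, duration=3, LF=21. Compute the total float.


EF = ES + duration = 13 + 3 = 16
LS = LF - duration = 21 - 3 = 18
Total Float = LF - EF = 21 - 16
(or LS - ES = 18 - 13)
= 5


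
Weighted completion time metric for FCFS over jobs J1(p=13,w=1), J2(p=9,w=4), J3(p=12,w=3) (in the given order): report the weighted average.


Completion times:
  J1: C=13, w×C=1×13=13
  J2: C=22, w×C=4×22=88
  J3: C=34, w×C=3×34=102
Sum w×C = 203
Sum w = 8
Weighted avg = 203/8
= 25.38


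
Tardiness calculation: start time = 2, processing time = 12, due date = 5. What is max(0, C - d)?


Completion = start + processing = 2 + 12 = 14
Tardiness = max(0, C - d) = max(0, 14 - 5)
= max(0, 9)
= 9


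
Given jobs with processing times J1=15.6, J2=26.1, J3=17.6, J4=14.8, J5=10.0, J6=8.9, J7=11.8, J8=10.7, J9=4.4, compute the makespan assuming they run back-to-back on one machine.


Sequential makespan: sum all processing times
= 15.6 + 26.1 + 17.6 + 14.8 + 10.0 + 8.9 + 11.8 + 10.7 + 4.4
= 119.9 time units


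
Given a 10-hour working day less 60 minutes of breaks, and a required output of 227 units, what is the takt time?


Available = 10×60 - 60 = 540 min
Takt time = 540 / 227
= 2.38 min/unit


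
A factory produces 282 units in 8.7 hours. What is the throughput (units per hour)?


Throughput = units / time
= 282 / 8.7
= 32.4 units/hour


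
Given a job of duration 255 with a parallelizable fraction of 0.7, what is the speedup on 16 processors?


Amdahl's law: T_p = T × ((1-p) + p/N)
= 255 × ((1-0.7) + 0.7/16)
= 255 × (0.30 + 0.0437)
= 255 × 0.3438
= 87.66
Speedup = 255/87.66
= 2.91×


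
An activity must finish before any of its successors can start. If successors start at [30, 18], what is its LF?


LF = min of all successor start times
Successors start at: [30, 18]
LF = min(30, 18)
= 18


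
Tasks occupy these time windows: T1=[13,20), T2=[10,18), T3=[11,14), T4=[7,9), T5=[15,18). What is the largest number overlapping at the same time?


Check each time point for overlaps:
  t=13: 3 tasks active (T1, T2, T3)
Max concurrent = 3


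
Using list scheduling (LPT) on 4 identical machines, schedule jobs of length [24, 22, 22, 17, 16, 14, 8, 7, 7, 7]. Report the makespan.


Jobs (LPT sorted): [24, 22, 22, 17, 16, 14, 8, 7, 7, 7]
Machines: 4
  J=24 → Machine 1 (load: 0+24=24)
  J=22 → Machine 2 (load: 0+22=22)
  J=22 → Machine 3 (load: 0+22=22)
  J=17 → Machine 4 (load: 0+17=17)
  J=16 → Machine 4 (load: 17+16=33)
  J=14 → Machine 2 (load: 22+14=36)
  J=8 → Machine 3 (load: 22+8=30)
  J=7 → Machine 1 (load: 24+7=31)
  J=7 → Machine 3 (load: 30+7=37)
  J=7 → Machine 1 (load: 31+7=38)
Machine loads: [38, 36, 37, 33]
Makespan = max = 38 time units


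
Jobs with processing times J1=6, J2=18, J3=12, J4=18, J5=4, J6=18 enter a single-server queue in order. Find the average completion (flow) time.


Completion times:
  J1: completes at 6
  J2: completes at 24
  J3: completes at 36
  J4: completes at 54
  J5: completes at 58
  J6: completes at 76
Sum = 254
Average = 254/6
= 42.33


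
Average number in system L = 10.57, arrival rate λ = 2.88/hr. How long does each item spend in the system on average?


Little's law: L = λW → W = L / λ
= 10.57 / 2.88
= 3.67 hours


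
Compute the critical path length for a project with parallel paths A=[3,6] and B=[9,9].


Path A: 3 + 6 = 9
Path B: 9 + 9 = 18
Critical path = longest = max(9, 18)
= 18 (Path B)


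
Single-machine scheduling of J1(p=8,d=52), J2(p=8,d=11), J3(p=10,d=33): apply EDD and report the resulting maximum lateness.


EDD order: J2 → J3 → J1
Completion and lateness:
  J2: C=8, d=11, L=8-11=-3
  J3: C=18, d=33, L=18-33=-15
  J1: C=26, d=52, L=26-52=-26
Lmax = max(-3, -15, -26)
= -3


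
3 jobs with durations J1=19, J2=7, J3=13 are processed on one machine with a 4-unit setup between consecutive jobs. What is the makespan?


Makespan = Σ processing + (n-1) × setup
= (19 + 7 + 13) + (3-1)×4
= 39 + 8
= 47 time units


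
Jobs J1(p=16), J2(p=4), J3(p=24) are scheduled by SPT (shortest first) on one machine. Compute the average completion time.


SPT order: J2 → J1 → J3
Completion times:
  J2: C=4
  J1: C=20
  J3: C=44
Sum = 68, n = 3
Mean flow = 68/3
= 22.67


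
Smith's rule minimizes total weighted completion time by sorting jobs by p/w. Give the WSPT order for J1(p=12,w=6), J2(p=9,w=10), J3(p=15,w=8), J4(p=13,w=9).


WSPT (Smith's rule): sort by p/w ascending
  J2: p/w = 9/10 = 0.900
  J4: p/w = 13/9 = 1.444
  J3: p/w = 15/8 = 1.875
  J1: p/w = 12/6 = 2.000
Order: J2 → J4 → J3 → J1


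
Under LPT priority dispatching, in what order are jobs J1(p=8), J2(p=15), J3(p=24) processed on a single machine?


LPT: sort by longest processing time first
  J3: p=24
  J2: p=15
  J1: p=8
Order: J3 → J2 → J1


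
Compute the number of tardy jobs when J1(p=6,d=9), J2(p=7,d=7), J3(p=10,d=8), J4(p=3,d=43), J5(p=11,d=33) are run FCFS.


Completion vs due date:
  J1: C=6, d=9 → on time
  J2: C=13, d=7 → TARDY
  J3: C=23, d=8 → TARDY
  J4: C=26, d=43 → on time
  J5: C=37, d=33 → TARDY
Tardy jobs: J2, J3, J5
Count = 3


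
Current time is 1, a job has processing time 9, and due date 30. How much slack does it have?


Slack = due - current_time - processing
= 30 - 1 - 9
= 20


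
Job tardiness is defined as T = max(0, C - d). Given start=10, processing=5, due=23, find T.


Completion = start + processing = 10 + 5 = 15
Tardiness = max(0, C - d) = max(0, 15 - 23)
= max(0, -8)
= 0


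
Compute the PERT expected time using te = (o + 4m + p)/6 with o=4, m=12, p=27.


te = (o + 4m + p) / 6
= (4 + 4×12 + 27) / 6
= (4 + 48 + 27) / 6
= 79 / 6
= 13.17


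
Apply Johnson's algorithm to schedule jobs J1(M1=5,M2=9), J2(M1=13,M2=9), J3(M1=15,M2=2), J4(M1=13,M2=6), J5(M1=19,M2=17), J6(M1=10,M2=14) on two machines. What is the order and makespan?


Johnson's rule:
Group 1 (M1≤M2, sort by M1): ['J1', 'J6']
Group 2 (M1>M2, sort desc M2): ['J5', 'J2', 'J4', 'J3']
Sequence: J1 → J6 → J5 → J2 → J4 → J3
Makespan calculation:
  J1: M1 done=5, M2 done=14
  J6: M1 done=15, M2 done=29
  J5: M1 done=34, M2 done=51
  J2: M1 done=47, M2 done=60
  J4: M1 done=60, M2 done=66
  J3: M1 done=75, M2 done=77
= Sequence: J1 → J6 → J5 → J2 → J4 → J3, Makespan: 77


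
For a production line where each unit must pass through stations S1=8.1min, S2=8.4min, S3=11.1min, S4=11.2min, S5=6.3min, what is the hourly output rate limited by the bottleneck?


Bottleneck = longest station time
Station times: [8.1, 8.4, 11.1, 11.2, 6.3]
Max = 11.2 min
Rate = 60 / 11.2
= 5.36 units/hour (bottleneck: 11.2min)


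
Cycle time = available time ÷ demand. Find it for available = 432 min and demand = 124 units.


Cycle time = available time / demand
= 432 / 124
= 3.48 min/unit


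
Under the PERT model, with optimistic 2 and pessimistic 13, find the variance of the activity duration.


σ² = ((p - o) / 6)² = (p - o)² / 36
= (13 - 2)² / 36
= 11² / 36
= 121 / 36
= 3.3611


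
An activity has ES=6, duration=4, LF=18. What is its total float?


EF = ES + duration = 6 + 4 = 10
LS = LF - duration = 18 - 4 = 14
Total Float = LF - EF = 18 - 10
(or LS - ES = 14 - 6)
= 8


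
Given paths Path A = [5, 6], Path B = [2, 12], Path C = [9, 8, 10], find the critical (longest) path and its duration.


Path A: 5 + 6 = 11
Path B: 2 + 12 = 14
Path C: 9 + 8 + 10 = 27
Critical path = longest = max(11, 14, 27)
= 27 (Path C)


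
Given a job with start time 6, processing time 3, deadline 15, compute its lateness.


Completion = 6 + 3 = 9
Lateness = C - d = 9 - 15
= -6


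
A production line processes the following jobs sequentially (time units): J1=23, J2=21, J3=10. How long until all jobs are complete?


Sequential makespan: sum all processing times
= 23 + 21 + 10
= 54 time units


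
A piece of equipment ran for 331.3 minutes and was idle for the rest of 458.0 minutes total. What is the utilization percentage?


Utilization = busy / total × 100
= 331.3 / 458.0 × 100
= 72.3%


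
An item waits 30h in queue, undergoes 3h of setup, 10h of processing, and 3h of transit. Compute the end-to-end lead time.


Lead time = queue + setup + processing + transit
= 30 + 3 + 10 + 3
= 46 hours


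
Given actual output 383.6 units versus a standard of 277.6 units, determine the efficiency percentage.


Efficiency = (actual / standard) × 100
= (383.6 / 277.6) × 100
= 138.2%


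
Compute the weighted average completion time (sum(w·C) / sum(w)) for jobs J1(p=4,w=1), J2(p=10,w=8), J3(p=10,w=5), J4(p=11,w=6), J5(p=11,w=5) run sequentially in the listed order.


Completion times:
  J1: C=4, w×C=1×4=4
  J2: C=14, w×C=8×14=112
  J3: C=24, w×C=5×24=120
  J4: C=35, w×C=6×35=210
  J5: C=46, w×C=5×46=230
Sum w×C = 676
Sum w = 25
Weighted avg = 676/25
= 27.04


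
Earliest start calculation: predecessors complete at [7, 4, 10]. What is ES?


ES = max of all predecessor completion times
Predecessors: [7, 4, 10]
ES = max(7, 4, 10)
= 10


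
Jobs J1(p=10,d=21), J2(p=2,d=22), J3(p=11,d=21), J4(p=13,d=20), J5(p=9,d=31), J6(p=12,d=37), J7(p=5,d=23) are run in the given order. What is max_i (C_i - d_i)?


Lateness per job (L = C - d):
  J1: C=10, d=21, L=-11
  J2: C=12, d=22, L=-10
  J3: C=23, d=21, L=2
  J4: C=36, d=20, L=16
  J5: C=45, d=31, L=14
  J6: C=57, d=37, L=20
  J7: C=62, d=23, L=39
Lmax = max(-11, -10, 2, 16, 14, 20, 39)
= 39


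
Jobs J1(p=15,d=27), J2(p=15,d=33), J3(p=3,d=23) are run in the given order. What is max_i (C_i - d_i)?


Lateness per job (L = C - d):
  J1: C=15, d=27, L=-12
  J2: C=30, d=33, L=-3
  J3: C=33, d=23, L=10
Lmax = max(-12, -3, 10)
= 10


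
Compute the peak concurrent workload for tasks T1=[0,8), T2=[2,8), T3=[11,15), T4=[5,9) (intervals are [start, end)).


Check each time point for overlaps:
  t=5: 3 tasks active (T1, T2, T4)
Max concurrent = 3


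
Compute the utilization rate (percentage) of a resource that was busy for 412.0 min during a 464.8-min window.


Utilization = busy / total × 100
= 412.0 / 464.8 × 100
= 88.6%


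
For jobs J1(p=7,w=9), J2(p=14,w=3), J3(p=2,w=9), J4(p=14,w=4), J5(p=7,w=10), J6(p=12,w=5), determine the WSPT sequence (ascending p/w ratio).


WSPT (Smith's rule): sort by p/w ascending
  J3: p/w = 2/9 = 0.222
  J5: p/w = 7/10 = 0.700
  J1: p/w = 7/9 = 0.778
  J6: p/w = 12/5 = 2.400
  J4: p/w = 14/4 = 3.500
  J2: p/w = 14/3 = 4.667
Order: J3 → J5 → J1 → J6 → J4 → J2


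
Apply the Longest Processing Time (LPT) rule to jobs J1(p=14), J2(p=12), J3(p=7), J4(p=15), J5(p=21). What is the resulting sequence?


LPT: sort by longest processing time first
  J5: p=21
  J4: p=15
  J1: p=14
  J2: p=12
  J3: p=7
Order: J5 → J4 → J1 → J2 → J3


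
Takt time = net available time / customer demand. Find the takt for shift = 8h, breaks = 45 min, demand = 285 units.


Available = 8×60 - 45 = 435 min
Takt time = 435 / 285
= 1.53 min/unit


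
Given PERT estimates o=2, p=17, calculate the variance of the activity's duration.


σ² = ((p - o) / 6)² = (p - o)² / 36
= (17 - 2)² / 36
= 15² / 36
= 225 / 36
= 6.2500


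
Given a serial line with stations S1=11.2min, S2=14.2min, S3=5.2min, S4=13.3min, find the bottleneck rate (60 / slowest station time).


Bottleneck = longest station time
Station times: [11.2, 14.2, 5.2, 13.3]
Max = 14.2 min
Rate = 60 / 14.2
= 4.23 units/hour (bottleneck: 14.2min)


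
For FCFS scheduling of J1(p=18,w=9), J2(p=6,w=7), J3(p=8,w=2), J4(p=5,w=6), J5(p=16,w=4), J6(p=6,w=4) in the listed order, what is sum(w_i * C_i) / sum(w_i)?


Completion times:
  J1: C=18, w×C=9×18=162
  J2: C=24, w×C=7×24=168
  J3: C=32, w×C=2×32=64
  J4: C=37, w×C=6×37=222
  J5: C=53, w×C=4×53=212
  J6: C=59, w×C=4×59=236
Sum w×C = 1064
Sum w = 32
Weighted avg = 1064/32
= 33.25
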